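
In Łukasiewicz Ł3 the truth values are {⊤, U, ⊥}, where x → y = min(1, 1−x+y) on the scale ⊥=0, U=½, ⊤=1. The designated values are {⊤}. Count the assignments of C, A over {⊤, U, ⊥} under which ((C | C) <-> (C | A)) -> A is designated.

4

Designated under: (C=⊤, A=⊤); (C=U, A=⊤); (C=⊥, A=⊤); (C=⊥, A=U).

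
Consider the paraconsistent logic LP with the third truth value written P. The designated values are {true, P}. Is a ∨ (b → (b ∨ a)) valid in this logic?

Yes

Every assignment of a, b over {true, P, false} gives a value in {true, P}.
In particular, with a=P, b=P: a ∨ (b → (b ∨ a)) = P.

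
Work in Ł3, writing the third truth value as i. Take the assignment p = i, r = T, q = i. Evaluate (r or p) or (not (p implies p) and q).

T

r or p = T or i = T
p implies p = i implies i = T  [min(1, 1−½+½)]
not (p implies p) = not T = F
not (p implies p) and q = F and i = F
(r or p) or (not (p implies p) and q) = T or F = T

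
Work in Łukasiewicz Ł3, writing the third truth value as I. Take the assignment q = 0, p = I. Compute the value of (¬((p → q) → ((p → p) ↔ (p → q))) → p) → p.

I

p → q = I → 0 = I  [min(1, 1−½+0)]
p → p = I → I = 1
p → q = I → 0 = I
(p → p) ↔ (p → q) = 1 ↔ I = I
(p → q) → ((p → p) ↔ (p → q)) = I → I = 1
¬((p → q) → ((p → p) ↔ (p → q))) = ¬1 = 0
¬((p → q) → ((p → p) ↔ (p → q))) → p = 0 → I = 1
(¬((p → q) → ((p → p) ↔ (p → q))) → p) → p = 1 → I = I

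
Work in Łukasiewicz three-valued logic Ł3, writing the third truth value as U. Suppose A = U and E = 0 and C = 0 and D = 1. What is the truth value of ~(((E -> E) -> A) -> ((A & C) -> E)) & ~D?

E -> E = 0 -> 0 = 1
(E -> E) -> A = 1 -> U = U  [min(1, 1−1+½)]
A & C = U & 0 = 0
(A & C) -> E = 0 -> 0 = 1
((E -> E) -> A) -> ((A & C) -> E) = U -> 1 = 1
~(((E -> E) -> A) -> ((A & C) -> E)) = ~1 = 0
~D = ~1 = 0
~(((E -> E) -> A) -> ((A & C) -> E)) & ~D = 0 & 0 = 0

0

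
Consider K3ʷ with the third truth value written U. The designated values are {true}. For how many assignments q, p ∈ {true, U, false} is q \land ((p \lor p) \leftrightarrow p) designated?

Designated under: (q=true, p=true); (q=true, p=false).

2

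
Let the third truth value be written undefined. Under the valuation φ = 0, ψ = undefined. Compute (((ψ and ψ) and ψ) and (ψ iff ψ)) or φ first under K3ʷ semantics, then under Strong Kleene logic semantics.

undefined; undefined

In K3ʷ: ψ and ψ = undefined and undefined = undefined
(ψ and ψ) and ψ = undefined and undefined = undefined
ψ iff ψ = undefined iff undefined = undefined
((ψ and ψ) and ψ) and (ψ iff ψ) = undefined and undefined = undefined
(((ψ and ψ) and ψ) and (ψ iff ψ)) or φ = undefined or 0 = undefined
In Strong Kleene logic: ψ and ψ = undefined and undefined = undefined
(ψ and ψ) and ψ = undefined and undefined = undefined
ψ iff ψ = undefined iff undefined = undefined
((ψ and ψ) and ψ) and (ψ iff ψ) = undefined and undefined = undefined
(((ψ and ψ) and ψ) and (ψ iff ψ)) or φ = undefined or 0 = undefined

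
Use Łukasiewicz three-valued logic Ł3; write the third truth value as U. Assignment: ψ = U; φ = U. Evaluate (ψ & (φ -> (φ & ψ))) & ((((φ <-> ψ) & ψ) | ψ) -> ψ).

φ & ψ = U & U = U
φ -> (φ & ψ) = U -> U = 1  [min(1, 1−½+½)]
ψ & (φ -> (φ & ψ)) = U & 1 = U
φ <-> ψ = U <-> U = 1
(φ <-> ψ) & ψ = 1 & U = U
((φ <-> ψ) & ψ) | ψ = U | U = U
(((φ <-> ψ) & ψ) | ψ) -> ψ = U -> U = 1
(ψ & (φ -> (φ & ψ))) & ((((φ <-> ψ) & ψ) | ψ) -> ψ) = U & 1 = U

U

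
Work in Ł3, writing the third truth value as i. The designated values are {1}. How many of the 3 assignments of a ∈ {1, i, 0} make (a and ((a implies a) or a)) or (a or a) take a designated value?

a=1: 1 ✓
a=i: i ·
a=0: 0 ·

1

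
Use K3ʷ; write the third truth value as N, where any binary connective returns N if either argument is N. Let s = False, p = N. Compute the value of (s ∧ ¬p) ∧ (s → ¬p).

¬p = ¬N = N
s ∧ ¬p = False ∧ N = N
¬p = ¬N = N
s → ¬p = False → N = N  [any arg is the third value ⇒ result is the third value]
(s ∧ ¬p) ∧ (s → ¬p) = N ∧ N = N

N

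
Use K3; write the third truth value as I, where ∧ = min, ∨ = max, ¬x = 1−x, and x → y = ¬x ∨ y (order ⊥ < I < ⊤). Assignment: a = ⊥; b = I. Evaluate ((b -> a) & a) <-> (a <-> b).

I

b -> a = I -> ⊥ = I
(b -> a) & a = I & ⊥ = ⊥
a <-> b = ⊥ <-> I = I
((b -> a) & a) <-> (a <-> b) = ⊥ <-> I = I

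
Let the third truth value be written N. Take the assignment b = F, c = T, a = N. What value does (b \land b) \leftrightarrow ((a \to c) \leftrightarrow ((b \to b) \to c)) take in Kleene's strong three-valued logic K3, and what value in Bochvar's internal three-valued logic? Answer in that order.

In Kleene's strong three-valued logic K3: b \land b = F \land F = F
a \to c = N \to T = T  [\lnot N \lor T]
b \to b = F \to F = T
(b \to b) \to c = T \to T = T
(a \to c) \leftrightarrow ((b \to b) \to c) = T \leftrightarrow T = T
(b \land b) \leftrightarrow ((a \to c) \leftrightarrow ((b \to b) \to c)) = F \leftrightarrow T = F
In Bochvar's internal three-valued logic: b \land b = F \land F = F
a \to c = N \to T = N  [any arg is the third value ⇒ result is the third value]
b \to b = F \to F = T
(b \to b) \to c = T \to T = T
(a \to c) \leftrightarrow ((b \to b) \to c) = N \leftrightarrow T = N
(b \land b) \leftrightarrow ((a \to c) \leftrightarrow ((b \to b) \to c)) = F \leftrightarrow N = N
They differ because Kleene's strong three-valued logic K3 and Bochvar's internal three-valued logic treat N differently under the binary connectives.

F; N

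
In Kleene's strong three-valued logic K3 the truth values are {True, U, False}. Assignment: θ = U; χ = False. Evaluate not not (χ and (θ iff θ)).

θ iff θ = U iff U = U
χ and (θ iff θ) = False and U = False
not (χ and (θ iff θ)) = not False = True
not not (χ and (θ iff θ)) = not True = False

False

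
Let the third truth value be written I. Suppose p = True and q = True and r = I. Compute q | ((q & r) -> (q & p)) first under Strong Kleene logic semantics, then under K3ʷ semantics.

True; I

In Strong Kleene logic: q & r = True & I = I
q & p = True & True = True
(q & r) -> (q & p) = I -> True = True  [~I | True]
q | ((q & r) -> (q & p)) = True | True = True
In K3ʷ: q & r = True & I = I
q & p = True & True = True
(q & r) -> (q & p) = I -> True = I  [any arg is the third value ⇒ result is the third value]
q | ((q & r) -> (q & p)) = True | I = I
They differ because Strong Kleene logic and K3ʷ treat I differently under the binary connectives.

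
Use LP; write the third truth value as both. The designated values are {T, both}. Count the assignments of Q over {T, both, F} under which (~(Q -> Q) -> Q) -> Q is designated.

Q=T: T ✓
Q=both: both ✓
Q=F: F ·

2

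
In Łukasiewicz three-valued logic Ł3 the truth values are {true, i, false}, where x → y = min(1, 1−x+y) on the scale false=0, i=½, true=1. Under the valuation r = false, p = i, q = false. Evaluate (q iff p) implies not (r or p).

q iff p = false iff i = i  [1 − |0−½|]
r or p = false or i = i
not (r or p) = not i = i
(q iff p) implies not (r or p) = i implies i = true

true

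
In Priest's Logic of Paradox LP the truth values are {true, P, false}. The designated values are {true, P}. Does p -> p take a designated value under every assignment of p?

Yes

Every assignment of p over {true, P, false} gives a value in {true, P}.
In particular, with p=P: p -> p = P.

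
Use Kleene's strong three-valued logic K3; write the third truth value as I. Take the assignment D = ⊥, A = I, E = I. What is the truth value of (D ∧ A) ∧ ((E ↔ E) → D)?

⊥

D ∧ A = ⊥ ∧ I = ⊥
E ↔ E = I ↔ I = I
(E ↔ E) → D = I → ⊥ = I  [¬I ∨ ⊥]
(D ∧ A) ∧ ((E ↔ E) → D) = ⊥ ∧ I = ⊥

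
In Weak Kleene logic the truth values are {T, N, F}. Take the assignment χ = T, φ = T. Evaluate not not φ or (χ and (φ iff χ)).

T

not φ = not T = F
not not φ = not F = T
φ iff χ = T iff T = T
χ and (φ iff χ) = T and T = T
not not φ or (χ and (φ iff χ)) = T or T = T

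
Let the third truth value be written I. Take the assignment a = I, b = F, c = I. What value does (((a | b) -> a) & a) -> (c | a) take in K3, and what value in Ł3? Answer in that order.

In K3: a | b = I | F = I
(a | b) -> a = I -> I = I  [~I | I]
((a | b) -> a) & a = I & I = I
c | a = I | I = I
(((a | b) -> a) & a) -> (c | a) = I -> I = I
In Ł3: a | b = I | F = I
(a | b) -> a = I -> I = T  [min(1, 1−½+½)]
((a | b) -> a) & a = T & I = I
c | a = I | I = I
(((a | b) -> a) & a) -> (c | a) = I -> I = T
They differ because K3 and Ł3 treat I differently under implication.

I; T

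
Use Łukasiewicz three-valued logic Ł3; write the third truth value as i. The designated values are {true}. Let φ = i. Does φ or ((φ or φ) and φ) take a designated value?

φ or φ = i or i = i
(φ or φ) and φ = i and i = i
φ or ((φ or φ) and φ) = i or i = i
i ∉ {true}.

No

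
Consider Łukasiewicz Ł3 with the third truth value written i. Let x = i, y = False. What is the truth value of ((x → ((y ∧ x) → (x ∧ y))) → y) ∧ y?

y ∧ x = False ∧ i = False
x ∧ y = i ∧ False = False
(y ∧ x) → (x ∧ y) = False → False = True
x → ((y ∧ x) → (x ∧ y)) = i → True = True  [min(1, 1−½+1)]
(x → ((y ∧ x) → (x ∧ y))) → y = True → False = False
((x → ((y ∧ x) → (x ∧ y))) → y) ∧ y = False ∧ False = False

False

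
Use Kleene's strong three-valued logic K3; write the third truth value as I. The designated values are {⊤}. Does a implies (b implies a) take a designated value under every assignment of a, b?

Countermodel: a=I, b=⊤ gives I, which is not designated.

No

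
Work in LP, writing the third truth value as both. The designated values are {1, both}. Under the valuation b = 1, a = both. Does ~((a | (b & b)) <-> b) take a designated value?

b & b = 1 & 1 = 1
a | (b & b) = both | 1 = 1
(a | (b & b)) <-> b = 1 <-> 1 = 1
~((a | (b & b)) <-> b) = ~1 = 0
0 ∉ {1, both}.

No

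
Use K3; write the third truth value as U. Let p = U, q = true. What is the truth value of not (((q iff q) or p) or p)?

false

q iff q = true iff true = true
(q iff q) or p = true or U = true
((q iff q) or p) or p = true or U = true
not (((q iff q) or p) or p) = not true = false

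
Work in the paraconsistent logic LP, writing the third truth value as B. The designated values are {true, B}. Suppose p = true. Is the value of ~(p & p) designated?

No

p & p = true & true = true
~(p & p) = ~true = false
false ∉ {true, B}.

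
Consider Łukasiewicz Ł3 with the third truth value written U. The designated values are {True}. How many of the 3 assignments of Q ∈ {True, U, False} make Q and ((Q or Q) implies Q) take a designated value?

Q=True: True ✓
Q=U: U ·
Q=False: False ·

1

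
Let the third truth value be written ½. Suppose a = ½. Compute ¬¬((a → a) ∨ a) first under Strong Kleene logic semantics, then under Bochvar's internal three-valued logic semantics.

½; ½

In Strong Kleene logic: a → a = ½ → ½ = ½  [¬½ ∨ ½]
(a → a) ∨ a = ½ ∨ ½ = ½
¬((a → a) ∨ a) = ¬½ = ½
¬¬((a → a) ∨ a) = ¬½ = ½
In Bochvar's internal three-valued logic: a → a = ½ → ½ = ½
(a → a) ∨ a = ½ ∨ ½ = ½
¬((a → a) ∨ a) = ¬½ = ½
¬¬((a → a) ∨ a) = ¬½ = ½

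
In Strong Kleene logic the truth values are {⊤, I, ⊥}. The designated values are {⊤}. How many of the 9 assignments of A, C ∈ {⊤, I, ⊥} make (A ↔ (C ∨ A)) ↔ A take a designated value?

Designated under: (A=⊤, C=⊤); (A=⊤, C=I); (A=⊤, C=⊥); (A=⊥, C=⊤).

4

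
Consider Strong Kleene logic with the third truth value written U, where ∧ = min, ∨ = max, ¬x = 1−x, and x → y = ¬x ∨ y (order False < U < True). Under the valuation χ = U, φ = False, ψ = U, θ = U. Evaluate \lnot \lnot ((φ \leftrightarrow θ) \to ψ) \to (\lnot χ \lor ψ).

φ \leftrightarrow θ = False \leftrightarrow U = U
(φ \leftrightarrow θ) \to ψ = U \to U = U  [\lnot U \lor U]
\lnot ((φ \leftrightarrow θ) \to ψ) = \lnot U = U
\lnot \lnot ((φ \leftrightarrow θ) \to ψ) = \lnot U = U
\lnot χ = \lnot U = U
\lnot χ \lor ψ = U \lor U = U
\lnot \lnot ((φ \leftrightarrow θ) \to ψ) \to (\lnot χ \lor ψ) = U \to U = U

U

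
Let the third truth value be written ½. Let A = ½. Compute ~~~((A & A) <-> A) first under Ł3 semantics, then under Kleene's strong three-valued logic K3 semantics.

⊥; ½

In Ł3: A & A = ½ & ½ = ½
(A & A) <-> A = ½ <-> ½ = ⊤  [1 − |½−½|]
~((A & A) <-> A) = ~⊤ = ⊥
~~((A & A) <-> A) = ~⊥ = ⊤
~~~((A & A) <-> A) = ~⊤ = ⊥
In Kleene's strong three-valued logic K3: A & A = ½ & ½ = ½
(A & A) <-> A = ½ <-> ½ = ½
~((A & A) <-> A) = ~½ = ½
~~((A & A) <-> A) = ~½ = ½
~~~((A & A) <-> A) = ~½ = ½
They differ because Ł3 and Kleene's strong three-valued logic K3 treat ½ differently under implication.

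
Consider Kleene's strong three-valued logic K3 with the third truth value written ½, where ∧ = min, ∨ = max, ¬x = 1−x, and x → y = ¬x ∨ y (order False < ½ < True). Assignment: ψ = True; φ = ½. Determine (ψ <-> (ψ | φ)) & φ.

½

ψ | φ = True | ½ = True
ψ <-> (ψ | φ) = True <-> True = True
(ψ <-> (ψ | φ)) & φ = True & ½ = ½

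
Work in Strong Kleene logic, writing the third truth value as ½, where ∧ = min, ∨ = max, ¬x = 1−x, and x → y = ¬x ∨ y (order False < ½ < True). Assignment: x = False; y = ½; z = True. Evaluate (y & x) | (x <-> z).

False

y & x = ½ & False = False
x <-> z = False <-> True = False
(y & x) | (x <-> z) = False | False = False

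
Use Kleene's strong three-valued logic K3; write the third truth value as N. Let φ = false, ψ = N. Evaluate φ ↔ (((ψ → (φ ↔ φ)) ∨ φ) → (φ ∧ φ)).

true

φ ↔ φ = false ↔ false = true
ψ → (φ ↔ φ) = N → true = true  [¬N ∨ true]
(ψ → (φ ↔ φ)) ∨ φ = true ∨ false = true
φ ∧ φ = false ∧ false = false
((ψ → (φ ↔ φ)) ∨ φ) → (φ ∧ φ) = true → false = false
φ ↔ (((ψ → (φ ↔ φ)) ∨ φ) → (φ ∧ φ)) = false ↔ false = true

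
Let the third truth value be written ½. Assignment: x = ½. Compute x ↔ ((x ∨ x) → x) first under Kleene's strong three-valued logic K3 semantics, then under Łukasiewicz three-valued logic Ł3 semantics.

½; ½

In Kleene's strong three-valued logic K3: x ∨ x = ½ ∨ ½ = ½
(x ∨ x) → x = ½ → ½ = ½
x ↔ ((x ∨ x) → x) = ½ ↔ ½ = ½
In Łukasiewicz three-valued logic Ł3: x ∨ x = ½ ∨ ½ = ½
(x ∨ x) → x = ½ → ½ = 1  [min(1, 1−½+½)]
x ↔ ((x ∨ x) → x) = ½ ↔ 1 = ½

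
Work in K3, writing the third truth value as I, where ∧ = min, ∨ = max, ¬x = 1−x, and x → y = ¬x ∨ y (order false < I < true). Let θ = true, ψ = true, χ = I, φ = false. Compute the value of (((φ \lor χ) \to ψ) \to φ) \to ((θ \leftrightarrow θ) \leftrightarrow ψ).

φ \lor χ = false \lor I = I
(φ \lor χ) \to ψ = I \to true = true  [\lnot I \lor true]
((φ \lor χ) \to ψ) \to φ = true \to false = false
θ \leftrightarrow θ = true \leftrightarrow true = true
(θ \leftrightarrow θ) \leftrightarrow ψ = true \leftrightarrow true = true
(((φ \lor χ) \to ψ) \to φ) \to ((θ \leftrightarrow θ) \leftrightarrow ψ) = false \to true = true

true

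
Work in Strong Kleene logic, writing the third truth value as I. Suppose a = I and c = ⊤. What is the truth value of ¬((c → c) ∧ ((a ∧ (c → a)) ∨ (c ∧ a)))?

I

c → c = ⊤ → ⊤ = ⊤
c → a = ⊤ → I = I
a ∧ (c → a) = I ∧ I = I
c ∧ a = ⊤ ∧ I = I
(a ∧ (c → a)) ∨ (c ∧ a) = I ∨ I = I
(c → c) ∧ ((a ∧ (c → a)) ∨ (c ∧ a)) = ⊤ ∧ I = I
¬((c → c) ∧ ((a ∧ (c → a)) ∨ (c ∧ a))) = ¬I = I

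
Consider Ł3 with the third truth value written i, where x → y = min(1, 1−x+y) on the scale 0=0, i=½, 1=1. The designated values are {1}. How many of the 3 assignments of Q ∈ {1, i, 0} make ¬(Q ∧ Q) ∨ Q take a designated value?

Q=1: 1 ✓
Q=i: i ·
Q=0: 1 ✓

2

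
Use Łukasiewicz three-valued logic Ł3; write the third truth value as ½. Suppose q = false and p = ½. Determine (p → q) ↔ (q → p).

½

p → q = ½ → false = ½  [min(1, 1−½+0)]
q → p = false → ½ = true
(p → q) ↔ (q → p) = ½ ↔ true = ½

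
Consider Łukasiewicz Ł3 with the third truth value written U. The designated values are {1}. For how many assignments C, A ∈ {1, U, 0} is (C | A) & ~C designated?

Designated under: (C=0, A=1).

1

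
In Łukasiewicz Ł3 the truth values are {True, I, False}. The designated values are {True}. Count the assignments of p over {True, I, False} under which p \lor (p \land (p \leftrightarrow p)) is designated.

1

p=True: True ✓
p=I: I ·
p=False: False ·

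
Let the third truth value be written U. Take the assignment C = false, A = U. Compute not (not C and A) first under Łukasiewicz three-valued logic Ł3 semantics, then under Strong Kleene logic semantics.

U; U

In Łukasiewicz three-valued logic Ł3: not C = not false = true
not C and A = true and U = U
not (not C and A) = not U = U
In Strong Kleene logic: not C = not false = true
not C and A = true and U = U
not (not C and A) = not U = U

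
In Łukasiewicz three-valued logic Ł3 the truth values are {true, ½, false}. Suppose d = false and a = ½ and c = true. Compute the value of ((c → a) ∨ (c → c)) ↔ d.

false

c → a = true → ½ = ½
c → c = true → true = true
(c → a) ∨ (c → c) = ½ ∨ true = true
((c → a) ∨ (c → c)) ↔ d = true ↔ false = false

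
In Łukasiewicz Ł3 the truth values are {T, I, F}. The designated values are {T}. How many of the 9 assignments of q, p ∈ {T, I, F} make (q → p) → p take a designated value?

Of the 9 assignments, 5 give a value in {T}.

5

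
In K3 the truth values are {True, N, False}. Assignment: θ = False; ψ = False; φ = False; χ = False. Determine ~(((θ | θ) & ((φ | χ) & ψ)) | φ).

True

θ | θ = False | False = False
φ | χ = False | False = False
(φ | χ) & ψ = False & False = False
(θ | θ) & ((φ | χ) & ψ) = False & False = False
((θ | θ) & ((φ | χ) & ψ)) | φ = False | False = False
~(((θ | θ) & ((φ | χ) & ψ)) | φ) = ~False = True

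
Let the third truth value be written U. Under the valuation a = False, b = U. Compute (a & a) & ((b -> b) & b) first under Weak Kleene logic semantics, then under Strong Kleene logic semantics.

U; False

In Weak Kleene logic: a & a = False & False = False
b -> b = U -> U = U  [any arg is the third value ⇒ result is the third value]
(b -> b) & b = U & U = U
(a & a) & ((b -> b) & b) = False & U = U
In Strong Kleene logic: a & a = False & False = False
b -> b = U -> U = U
(b -> b) & b = U & U = U
(a & a) & ((b -> b) & b) = False & U = False
They differ because Weak Kleene logic and Strong Kleene logic treat U differently under the binary connectives.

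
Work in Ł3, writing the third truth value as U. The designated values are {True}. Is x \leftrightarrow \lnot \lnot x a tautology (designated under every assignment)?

Yes

Every assignment of x over {True, U, False} gives a value in {True}.
In particular, with x=U: x \leftrightarrow \lnot \lnot x = True.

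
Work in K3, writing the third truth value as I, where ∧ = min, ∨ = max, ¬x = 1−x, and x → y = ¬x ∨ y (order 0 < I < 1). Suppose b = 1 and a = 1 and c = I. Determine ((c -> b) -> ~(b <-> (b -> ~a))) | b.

1

c -> b = I -> 1 = 1
~a = ~1 = 0
b -> ~a = 1 -> 0 = 0
b <-> (b -> ~a) = 1 <-> 0 = 0
~(b <-> (b -> ~a)) = ~0 = 1
(c -> b) -> ~(b <-> (b -> ~a)) = 1 -> 1 = 1
((c -> b) -> ~(b <-> (b -> ~a))) | b = 1 | 1 = 1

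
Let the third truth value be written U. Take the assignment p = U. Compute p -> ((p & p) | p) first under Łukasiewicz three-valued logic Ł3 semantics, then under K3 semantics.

True; U

In Łukasiewicz three-valued logic Ł3: p & p = U & U = U
(p & p) | p = U | U = U
p -> ((p & p) | p) = U -> U = True
In K3: p & p = U & U = U
(p & p) | p = U | U = U
p -> ((p & p) | p) = U -> U = U
They differ because Łukasiewicz three-valued logic Ł3 and K3 treat U differently under implication.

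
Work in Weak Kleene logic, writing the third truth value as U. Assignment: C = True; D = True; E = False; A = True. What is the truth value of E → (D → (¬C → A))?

¬C = ¬True = False
¬C → A = False → True = True
D → (¬C → A) = True → True = True
E → (D → (¬C → A)) = False → True = True

True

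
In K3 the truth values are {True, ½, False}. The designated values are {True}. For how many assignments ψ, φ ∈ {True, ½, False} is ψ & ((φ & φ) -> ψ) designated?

Designated under: (ψ=True, φ=True); (ψ=True, φ=½); (ψ=True, φ=False).

3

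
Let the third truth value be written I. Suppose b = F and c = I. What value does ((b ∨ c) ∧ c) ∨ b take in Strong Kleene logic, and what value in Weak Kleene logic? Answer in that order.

In Strong Kleene logic: b ∨ c = F ∨ I = I
(b ∨ c) ∧ c = I ∧ I = I
((b ∨ c) ∧ c) ∨ b = I ∨ F = I
In Weak Kleene logic: b ∨ c = F ∨ I = I
(b ∨ c) ∧ c = I ∧ I = I
((b ∨ c) ∧ c) ∨ b = I ∨ F = I

I; I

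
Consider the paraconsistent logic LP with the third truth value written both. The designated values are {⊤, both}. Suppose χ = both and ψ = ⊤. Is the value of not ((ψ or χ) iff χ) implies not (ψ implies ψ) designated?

Yes

ψ or χ = ⊤ or both = ⊤
(ψ or χ) iff χ = ⊤ iff both = both
not ((ψ or χ) iff χ) = not both = both
ψ implies ψ = ⊤ implies ⊤ = ⊤
not (ψ implies ψ) = not ⊤ = ⊥
not ((ψ or χ) iff χ) implies not (ψ implies ψ) = both implies ⊥ = both  [not both or ⊥]
both ∈ {⊤, both}.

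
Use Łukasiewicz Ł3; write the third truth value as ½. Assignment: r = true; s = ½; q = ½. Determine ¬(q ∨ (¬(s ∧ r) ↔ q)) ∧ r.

false

s ∧ r = ½ ∧ true = ½
¬(s ∧ r) = ¬½ = ½
¬(s ∧ r) ↔ q = ½ ↔ ½ = true
q ∨ (¬(s ∧ r) ↔ q) = ½ ∨ true = true
¬(q ∨ (¬(s ∧ r) ↔ q)) = ¬true = false
¬(q ∨ (¬(s ∧ r) ↔ q)) ∧ r = false ∧ true = false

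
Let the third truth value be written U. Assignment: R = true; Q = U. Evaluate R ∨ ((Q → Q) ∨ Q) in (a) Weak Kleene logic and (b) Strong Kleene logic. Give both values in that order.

In Weak Kleene logic: Q → Q = U → U = U  [any arg is the third value ⇒ result is the third value]
(Q → Q) ∨ Q = U ∨ U = U
R ∨ ((Q → Q) ∨ Q) = true ∨ U = U
In Strong Kleene logic: Q → Q = U → U = U
(Q → Q) ∨ Q = U ∨ U = U
R ∨ ((Q → Q) ∨ Q) = true ∨ U = true
They differ because Weak Kleene logic and Strong Kleene logic treat U differently under the binary connectives.

U; true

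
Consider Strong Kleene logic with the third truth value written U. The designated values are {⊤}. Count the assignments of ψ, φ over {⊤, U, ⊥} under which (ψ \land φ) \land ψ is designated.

Designated under: (ψ=⊤, φ=⊤).

1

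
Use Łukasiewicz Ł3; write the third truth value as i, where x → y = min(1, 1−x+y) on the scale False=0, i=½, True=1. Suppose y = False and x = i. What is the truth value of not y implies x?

i

not y = not False = True
not y implies x = True implies i = i  [min(1, 1−1+½)]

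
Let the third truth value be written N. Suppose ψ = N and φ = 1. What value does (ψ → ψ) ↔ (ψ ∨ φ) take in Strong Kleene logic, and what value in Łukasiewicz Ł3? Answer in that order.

In Strong Kleene logic: ψ → ψ = N → N = N  [¬N ∨ N]
ψ ∨ φ = N ∨ 1 = 1
(ψ → ψ) ↔ (ψ ∨ φ) = N ↔ 1 = N
In Łukasiewicz Ł3: ψ → ψ = N → N = 1
ψ ∨ φ = N ∨ 1 = 1
(ψ → ψ) ↔ (ψ ∨ φ) = 1 ↔ 1 = 1
They differ because Strong Kleene logic and Łukasiewicz Ł3 treat N differently under implication.

N; 1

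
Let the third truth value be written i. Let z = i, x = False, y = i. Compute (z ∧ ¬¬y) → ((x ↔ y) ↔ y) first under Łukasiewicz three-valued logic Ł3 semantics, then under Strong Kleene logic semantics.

In Łukasiewicz three-valued logic Ł3: ¬y = ¬i = i
¬¬y = ¬i = i
z ∧ ¬¬y = i ∧ i = i
x ↔ y = False ↔ i = i
(x ↔ y) ↔ y = i ↔ i = True
(z ∧ ¬¬y) → ((x ↔ y) ↔ y) = i → True = True
In Strong Kleene logic: ¬y = ¬i = i
¬¬y = ¬i = i
z ∧ ¬¬y = i ∧ i = i
x ↔ y = False ↔ i = i
(x ↔ y) ↔ y = i ↔ i = i
(z ∧ ¬¬y) → ((x ↔ y) ↔ y) = i → i = i
They differ because Łukasiewicz three-valued logic Ł3 and Strong Kleene logic treat i differently under implication.

True; i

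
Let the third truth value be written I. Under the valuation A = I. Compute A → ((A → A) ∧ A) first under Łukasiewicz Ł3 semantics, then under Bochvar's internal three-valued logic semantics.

In Łukasiewicz Ł3: A → A = I → I = 1
(A → A) ∧ A = 1 ∧ I = I
A → ((A → A) ∧ A) = I → I = 1
In Bochvar's internal three-valued logic: A → A = I → I = I
(A → A) ∧ A = I ∧ I = I
A → ((A → A) ∧ A) = I → I = I
They differ because Łukasiewicz Ł3 and Bochvar's internal three-valued logic treat I differently under the binary connectives.

1; I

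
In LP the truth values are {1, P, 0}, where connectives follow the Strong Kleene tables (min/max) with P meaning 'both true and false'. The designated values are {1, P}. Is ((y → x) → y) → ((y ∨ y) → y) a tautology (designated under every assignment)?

Yes

Every assignment of y, x over {1, P, 0} gives a value in {1, P}.
In particular, with y=P, x=P: ((y → x) → y) → ((y ∨ y) → y) = P.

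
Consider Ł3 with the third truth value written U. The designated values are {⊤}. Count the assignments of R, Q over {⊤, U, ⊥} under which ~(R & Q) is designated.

Of the 9 assignments, 5 give a value in {⊤}.

5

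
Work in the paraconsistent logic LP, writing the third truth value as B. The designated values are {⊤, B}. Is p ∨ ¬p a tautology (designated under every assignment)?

Yes

Every assignment of p over {⊤, B, ⊥} gives a value in {⊤, B}.
In particular, with p=B: p ∨ ¬p = B.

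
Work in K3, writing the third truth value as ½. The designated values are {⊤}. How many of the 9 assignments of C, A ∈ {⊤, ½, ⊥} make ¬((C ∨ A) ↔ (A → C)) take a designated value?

2

Designated under: (C=⊥, A=⊤); (C=⊥, A=⊥).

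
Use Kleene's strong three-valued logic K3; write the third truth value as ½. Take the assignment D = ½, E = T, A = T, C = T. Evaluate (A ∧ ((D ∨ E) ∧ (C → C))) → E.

D ∨ E = ½ ∨ T = T
C → C = T → T = T
(D ∨ E) ∧ (C → C) = T ∧ T = T
A ∧ ((D ∨ E) ∧ (C → C)) = T ∧ T = T
(A ∧ ((D ∨ E) ∧ (C → C))) → E = T → T = T

T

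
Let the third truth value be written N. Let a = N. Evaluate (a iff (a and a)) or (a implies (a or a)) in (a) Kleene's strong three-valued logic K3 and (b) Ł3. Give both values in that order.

N; 1

In Kleene's strong three-valued logic K3: a and a = N and N = N
a iff (a and a) = N iff N = N
a or a = N or N = N
a implies (a or a) = N implies N = N  [not N or N]
(a iff (a and a)) or (a implies (a or a)) = N or N = N
In Ł3: a and a = N and N = N
a iff (a and a) = N iff N = 1
a or a = N or N = N
a implies (a or a) = N implies N = 1
(a iff (a and a)) or (a implies (a or a)) = 1 or 1 = 1
They differ because Kleene's strong three-valued logic K3 and Ł3 treat N differently under implication.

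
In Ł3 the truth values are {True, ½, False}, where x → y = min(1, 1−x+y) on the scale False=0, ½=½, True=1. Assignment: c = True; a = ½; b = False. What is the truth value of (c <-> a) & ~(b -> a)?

False

c <-> a = True <-> ½ = ½  [1 − |1−½|]
b -> a = False -> ½ = True
~(b -> a) = ~True = False
(c <-> a) & ~(b -> a) = ½ & False = False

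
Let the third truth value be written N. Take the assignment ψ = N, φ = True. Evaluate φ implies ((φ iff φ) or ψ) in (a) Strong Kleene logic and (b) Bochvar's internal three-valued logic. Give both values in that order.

In Strong Kleene logic: φ iff φ = True iff True = True
(φ iff φ) or ψ = True or N = True
φ implies ((φ iff φ) or ψ) = True implies True = True
In Bochvar's internal three-valued logic: φ iff φ = True iff True = True
(φ iff φ) or ψ = True or N = N
φ implies ((φ iff φ) or ψ) = True implies N = N  [any arg is the third value ⇒ result is the third value]
They differ because Strong Kleene logic and Bochvar's internal three-valued logic treat N differently under the binary connectives.

True; N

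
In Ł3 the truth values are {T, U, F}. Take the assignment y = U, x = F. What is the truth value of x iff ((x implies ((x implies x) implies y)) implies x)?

T

x implies x = F implies F = T
(x implies x) implies y = T implies U = U
x implies ((x implies x) implies y) = F implies U = T
(x implies ((x implies x) implies y)) implies x = T implies F = F
x iff ((x implies ((x implies x) implies y)) implies x) = F iff F = T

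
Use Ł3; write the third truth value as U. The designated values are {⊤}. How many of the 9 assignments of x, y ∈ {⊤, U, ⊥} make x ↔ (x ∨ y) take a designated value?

Of the 9 assignments, 6 give a value in {⊤}.

6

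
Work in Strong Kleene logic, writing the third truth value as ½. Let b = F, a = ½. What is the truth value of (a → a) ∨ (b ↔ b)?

a → a = ½ → ½ = ½  [¬½ ∨ ½]
b ↔ b = F ↔ F = T
(a → a) ∨ (b ↔ b) = ½ ∨ T = T

T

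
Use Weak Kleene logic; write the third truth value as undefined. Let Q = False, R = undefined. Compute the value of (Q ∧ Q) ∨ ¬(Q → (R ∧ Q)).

undefined

Q ∧ Q = False ∧ False = False
R ∧ Q = undefined ∧ False = undefined
Q → (R ∧ Q) = False → undefined = undefined  [any arg is the third value ⇒ result is the third value]
¬(Q → (R ∧ Q)) = ¬undefined = undefined
(Q ∧ Q) ∨ ¬(Q → (R ∧ Q)) = False ∨ undefined = undefined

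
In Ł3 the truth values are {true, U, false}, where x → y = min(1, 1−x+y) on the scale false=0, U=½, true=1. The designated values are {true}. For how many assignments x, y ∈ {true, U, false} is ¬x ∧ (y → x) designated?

1

Designated under: (x=false, y=false).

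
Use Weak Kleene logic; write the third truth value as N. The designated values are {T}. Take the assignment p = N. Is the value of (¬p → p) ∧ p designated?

No

¬p = ¬N = N
¬p → p = N → N = N  [any arg is the third value ⇒ result is the third value]
(¬p → p) ∧ p = N ∧ N = N
N ∉ {T}.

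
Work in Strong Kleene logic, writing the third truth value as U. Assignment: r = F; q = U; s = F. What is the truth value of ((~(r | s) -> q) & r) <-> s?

T

r | s = F | F = F
~(r | s) = ~F = T
~(r | s) -> q = T -> U = U
(~(r | s) -> q) & r = U & F = F
((~(r | s) -> q) & r) <-> s = F <-> F = T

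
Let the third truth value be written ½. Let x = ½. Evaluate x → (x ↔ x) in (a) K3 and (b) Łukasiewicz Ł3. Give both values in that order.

½; True

In K3: x ↔ x = ½ ↔ ½ = ½
x → (x ↔ x) = ½ → ½ = ½
In Łukasiewicz Ł3: x ↔ x = ½ ↔ ½ = True
x → (x ↔ x) = ½ → True = True
They differ because K3 and Łukasiewicz Ł3 treat ½ differently under implication.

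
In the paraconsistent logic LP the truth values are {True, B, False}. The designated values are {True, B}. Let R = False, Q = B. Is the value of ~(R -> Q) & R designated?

No

R -> Q = False -> B = True
~(R -> Q) = ~True = False
~(R -> Q) & R = False & False = False
False ∉ {True, B}.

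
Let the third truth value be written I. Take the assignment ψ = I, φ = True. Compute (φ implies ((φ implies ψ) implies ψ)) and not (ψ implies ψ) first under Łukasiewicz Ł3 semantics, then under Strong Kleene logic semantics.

In Łukasiewicz Ł3: φ implies ψ = True implies I = I  [min(1, 1−1+½)]
(φ implies ψ) implies ψ = I implies I = True
φ implies ((φ implies ψ) implies ψ) = True implies True = True
ψ implies ψ = I implies I = True
not (ψ implies ψ) = not True = False
(φ implies ((φ implies ψ) implies ψ)) and not (ψ implies ψ) = True and False = False
In Strong Kleene logic: φ implies ψ = True implies I = I  [not True or I]
(φ implies ψ) implies ψ = I implies I = I
φ implies ((φ implies ψ) implies ψ) = True implies I = I
ψ implies ψ = I implies I = I
not (ψ implies ψ) = not I = I
(φ implies ((φ implies ψ) implies ψ)) and not (ψ implies ψ) = I and I = I
They differ because Łukasiewicz Ł3 and Strong Kleene logic treat I differently under implication.

False; I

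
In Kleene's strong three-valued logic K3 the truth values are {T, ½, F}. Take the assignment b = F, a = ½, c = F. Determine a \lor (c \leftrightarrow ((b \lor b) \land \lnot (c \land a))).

T

b \lor b = F \lor F = F
c \land a = F \land ½ = F
\lnot (c \land a) = \lnot F = T
(b \lor b) \land \lnot (c \land a) = F \land T = F
c \leftrightarrow ((b \lor b) \land \lnot (c \land a)) = F \leftrightarrow F = T
a \lor (c \leftrightarrow ((b \lor b) \land \lnot (c \land a))) = ½ \lor T = T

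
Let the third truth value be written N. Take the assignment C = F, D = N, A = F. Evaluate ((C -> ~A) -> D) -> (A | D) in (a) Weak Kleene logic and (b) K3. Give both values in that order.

N; N

In Weak Kleene logic: ~A = ~F = T
C -> ~A = F -> T = T
(C -> ~A) -> D = T -> N = N
A | D = F | N = N
((C -> ~A) -> D) -> (A | D) = N -> N = N
In K3: ~A = ~F = T
C -> ~A = F -> T = T
(C -> ~A) -> D = T -> N = N  [~T | N]
A | D = F | N = N
((C -> ~A) -> D) -> (A | D) = N -> N = N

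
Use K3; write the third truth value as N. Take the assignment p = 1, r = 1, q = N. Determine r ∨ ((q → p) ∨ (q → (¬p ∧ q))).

q → p = N → 1 = 1  [¬N ∨ 1]
¬p = ¬1 = 0
¬p ∧ q = 0 ∧ N = 0
q → (¬p ∧ q) = N → 0 = N
(q → p) ∨ (q → (¬p ∧ q)) = 1 ∨ N = 1
r ∨ ((q → p) ∨ (q → (¬p ∧ q))) = 1 ∨ 1 = 1

1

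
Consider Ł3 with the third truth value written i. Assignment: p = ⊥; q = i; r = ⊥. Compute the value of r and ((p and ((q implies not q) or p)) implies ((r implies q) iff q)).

⊥

not q = not i = i
q implies not q = i implies i = ⊤  [min(1, 1−½+½)]
(q implies not q) or p = ⊤ or ⊥ = ⊤
p and ((q implies not q) or p) = ⊥ and ⊤ = ⊥
r implies q = ⊥ implies i = ⊤
(r implies q) iff q = ⊤ iff i = i
(p and ((q implies not q) or p)) implies ((r implies q) iff q) = ⊥ implies i = ⊤
r and ((p and ((q implies not q) or p)) implies ((r implies q) iff q)) = ⊥ and ⊤ = ⊥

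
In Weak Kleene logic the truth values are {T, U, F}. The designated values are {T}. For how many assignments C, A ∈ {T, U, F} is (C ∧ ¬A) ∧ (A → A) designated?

1

Designated under: (C=T, A=F).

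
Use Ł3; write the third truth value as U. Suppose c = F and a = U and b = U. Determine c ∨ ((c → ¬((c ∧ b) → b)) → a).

c ∧ b = F ∧ U = F
(c ∧ b) → b = F → U = T  [min(1, 1−0+½)]
¬((c ∧ b) → b) = ¬T = F
c → ¬((c ∧ b) → b) = F → F = T
(c → ¬((c ∧ b) → b)) → a = T → U = U
c ∨ ((c → ¬((c ∧ b) → b)) → a) = F ∨ U = U

U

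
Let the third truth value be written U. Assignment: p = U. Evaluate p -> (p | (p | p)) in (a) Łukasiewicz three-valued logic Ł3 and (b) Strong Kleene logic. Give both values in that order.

True; U

In Łukasiewicz three-valued logic Ł3: p | p = U | U = U
p | (p | p) = U | U = U
p -> (p | (p | p)) = U -> U = True  [min(1, 1−½+½)]
In Strong Kleene logic: p | p = U | U = U
p | (p | p) = U | U = U
p -> (p | (p | p)) = U -> U = U
They differ because Łukasiewicz three-valued logic Ł3 and Strong Kleene logic treat U differently under implication.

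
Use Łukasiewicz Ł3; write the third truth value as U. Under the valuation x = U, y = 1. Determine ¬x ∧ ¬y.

0

¬x = ¬U = U
¬y = ¬1 = 0
¬x ∧ ¬y = U ∧ 0 = 0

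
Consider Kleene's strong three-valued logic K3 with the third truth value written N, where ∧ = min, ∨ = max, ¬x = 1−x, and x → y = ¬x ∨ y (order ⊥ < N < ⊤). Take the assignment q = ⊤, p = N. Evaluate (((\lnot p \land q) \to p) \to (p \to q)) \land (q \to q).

\lnot p = \lnot N = N
\lnot p \land q = N \land ⊤ = N
(\lnot p \land q) \to p = N \to N = N  [\lnot N \lor N]
p \to q = N \to ⊤ = ⊤
((\lnot p \land q) \to p) \to (p \to q) = N \to ⊤ = ⊤
q \to q = ⊤ \to ⊤ = ⊤
(((\lnot p \land q) \to p) \to (p \to q)) \land (q \to q) = ⊤ \land ⊤ = ⊤

⊤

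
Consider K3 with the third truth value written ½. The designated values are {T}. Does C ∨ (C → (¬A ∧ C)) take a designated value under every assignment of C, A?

Countermodel: C=½, A=T gives ½, which is not designated.

No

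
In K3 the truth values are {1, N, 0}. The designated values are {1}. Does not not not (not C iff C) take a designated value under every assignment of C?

Countermodel: C=N gives N, which is not designated.

No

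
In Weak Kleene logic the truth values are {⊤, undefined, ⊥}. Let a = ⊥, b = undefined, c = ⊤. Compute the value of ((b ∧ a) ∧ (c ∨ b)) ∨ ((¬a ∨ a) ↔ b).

b ∧ a = undefined ∧ ⊥ = undefined
c ∨ b = ⊤ ∨ undefined = undefined
(b ∧ a) ∧ (c ∨ b) = undefined ∧ undefined = undefined
¬a = ¬⊥ = ⊤
¬a ∨ a = ⊤ ∨ ⊥ = ⊤
(¬a ∨ a) ↔ b = ⊤ ↔ undefined = undefined
((b ∧ a) ∧ (c ∨ b)) ∨ ((¬a ∨ a) ↔ b) = undefined ∨ undefined = undefined

undefined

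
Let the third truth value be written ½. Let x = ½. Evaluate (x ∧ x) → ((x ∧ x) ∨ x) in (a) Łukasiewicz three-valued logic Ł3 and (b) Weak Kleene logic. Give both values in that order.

true; ½

In Łukasiewicz three-valued logic Ł3: x ∧ x = ½ ∧ ½ = ½
x ∧ x = ½ ∧ ½ = ½
(x ∧ x) ∨ x = ½ ∨ ½ = ½
(x ∧ x) → ((x ∧ x) ∨ x) = ½ → ½ = true  [min(1, 1−½+½)]
In Weak Kleene logic: x ∧ x = ½ ∧ ½ = ½
x ∧ x = ½ ∧ ½ = ½
(x ∧ x) ∨ x = ½ ∨ ½ = ½
(x ∧ x) → ((x ∧ x) ∨ x) = ½ → ½ = ½  [any arg is the third value ⇒ result is the third value]
They differ because Łukasiewicz three-valued logic Ł3 and Weak Kleene logic treat ½ differently under the binary connectives.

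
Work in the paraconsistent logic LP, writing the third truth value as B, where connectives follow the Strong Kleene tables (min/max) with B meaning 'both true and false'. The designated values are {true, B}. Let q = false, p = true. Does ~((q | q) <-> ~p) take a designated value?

No

q | q = false | false = false
~p = ~true = false
(q | q) <-> ~p = false <-> false = true
~((q | q) <-> ~p) = ~true = false
false ∉ {true, B}.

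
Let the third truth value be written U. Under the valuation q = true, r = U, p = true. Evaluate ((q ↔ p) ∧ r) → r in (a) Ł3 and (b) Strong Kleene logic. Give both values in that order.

true; U

In Ł3: q ↔ p = true ↔ true = true
(q ↔ p) ∧ r = true ∧ U = U
((q ↔ p) ∧ r) → r = U → U = true  [min(1, 1−½+½)]
In Strong Kleene logic: q ↔ p = true ↔ true = true
(q ↔ p) ∧ r = true ∧ U = U
((q ↔ p) ∧ r) → r = U → U = U
They differ because Ł3 and Strong Kleene logic treat U differently under implication.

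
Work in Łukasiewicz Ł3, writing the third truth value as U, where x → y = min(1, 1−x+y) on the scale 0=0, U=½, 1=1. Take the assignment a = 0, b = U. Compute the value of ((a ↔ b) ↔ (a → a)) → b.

1

a ↔ b = 0 ↔ U = U
a → a = 0 → 0 = 1
(a ↔ b) ↔ (a → a) = U ↔ 1 = U
((a ↔ b) ↔ (a → a)) → b = U → U = 1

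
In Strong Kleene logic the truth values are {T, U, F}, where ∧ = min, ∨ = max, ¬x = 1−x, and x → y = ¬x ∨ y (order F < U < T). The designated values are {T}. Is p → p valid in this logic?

Countermodel: p=U gives U, which is not designated.

No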